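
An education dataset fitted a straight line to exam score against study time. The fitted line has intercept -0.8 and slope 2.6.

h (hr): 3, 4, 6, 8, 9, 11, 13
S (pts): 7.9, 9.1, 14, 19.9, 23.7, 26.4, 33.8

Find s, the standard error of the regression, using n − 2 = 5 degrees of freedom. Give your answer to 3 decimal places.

s = 1.051

h=3: Ŝ = -0.8 + 2.6·3 = 7; e = 7.9 − 7 = 0.9
h=4: Ŝ = -0.8 + 2.6·4 = 9.6; e = 9.1 − 9.6 = -0.5
h=6: Ŝ = -0.8 + 2.6·6 = 14.8; e = 14 − 14.8 = -0.8
h=8: Ŝ = -0.8 + 2.6·8 = 20; e = 19.9 − 20 = -0.1
h=9: Ŝ = -0.8 + 2.6·9 = 22.6; e = 23.7 − 22.6 = 1.1
h=11: Ŝ = -0.8 + 2.6·11 = 27.8; e = 26.4 − 27.8 = -1.4
h=13: Ŝ = -0.8 + 2.6·13 = 33; e = 33.8 − 33 = 0.8
SSE = 0.81 + 0.25 + 0.64 + 0.01 + 1.21 + 1.96 + 0.64 = 5.52
s = √(5.52/5) = √1.104 ≈ 1.051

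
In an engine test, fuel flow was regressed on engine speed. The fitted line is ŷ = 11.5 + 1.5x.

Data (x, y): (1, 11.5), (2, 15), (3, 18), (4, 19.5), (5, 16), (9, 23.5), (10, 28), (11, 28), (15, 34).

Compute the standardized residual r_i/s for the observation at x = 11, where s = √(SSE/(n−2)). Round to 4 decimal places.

x=1: ŷ = 11.5 + 1.5·1 = 13; r = 11.5 − 13 = -1.5
x=2: ŷ = 11.5 + 1.5·2 = 14.5; r = 15 − 14.5 = 0.5
x=3: ŷ = 11.5 + 1.5·3 = 16; r = 18 − 16 = 2
x=4: ŷ = 11.5 + 1.5·4 = 17.5; r = 19.5 − 17.5 = 2
x=5: ŷ = 11.5 + 1.5·5 = 19; r = 16 − 19 = -3
x=9: ŷ = 11.5 + 1.5·9 = 25; r = 23.5 − 25 = -1.5
x=10: ŷ = 11.5 + 1.5·10 = 26.5; r = 28 − 26.5 = 1.5
x=11: ŷ = 11.5 + 1.5·11 = 28; r = 28 − 28 = 0
x=15: ŷ = 11.5 + 1.5·15 = 34; r = 34 − 34 = 0
SSE = 2.25 + 0.25 + 4 + 4 + 9 + 2.25 + 2.25 + 0 + 0 = 24
s = √(24/7) = 1.85164
r/s = 0 / 1.85164 = 0.0000

0.0000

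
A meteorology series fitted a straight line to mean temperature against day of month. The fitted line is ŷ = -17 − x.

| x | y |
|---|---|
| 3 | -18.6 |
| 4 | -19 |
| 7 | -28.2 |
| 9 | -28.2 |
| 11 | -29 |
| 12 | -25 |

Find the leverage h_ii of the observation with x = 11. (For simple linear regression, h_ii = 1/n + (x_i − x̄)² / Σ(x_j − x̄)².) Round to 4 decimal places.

h = 0.3317

x̄ = (3 + 4 + 7 + 9 + 11 + 12)/6 = 7.66667
Σ(x − x̄)² = 21.7778 + 13.4444 + 0.444444 + 1.77778 + 11.1111 + 18.7778 = 67.3333
h = 1/6 + (3.33333)²/67.3333 = 0.166667 + 0.165017 = 0.3317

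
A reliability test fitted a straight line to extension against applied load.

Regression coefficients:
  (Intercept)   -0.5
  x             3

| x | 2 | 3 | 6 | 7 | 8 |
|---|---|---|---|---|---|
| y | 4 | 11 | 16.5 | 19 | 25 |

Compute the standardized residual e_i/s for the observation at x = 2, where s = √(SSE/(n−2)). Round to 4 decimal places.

-0.6944

x=2: ŷ = -0.5 + 3·2 = 5.5; e = 4 − 5.5 = -1.5
x=3: ŷ = -0.5 + 3·3 = 8.5; e = 11 − 8.5 = 2.5
x=6: ŷ = -0.5 + 3·6 = 17.5; e = 16.5 − 17.5 = -1
x=7: ŷ = -0.5 + 3·7 = 20.5; e = 19 − 20.5 = -1.5
x=8: ŷ = -0.5 + 3·8 = 23.5; e = 25 − 23.5 = 1.5
SSE = 2.25 + 6.25 + 1 + 2.25 + 2.25 = 14
s = √(14/3) = 2.16025
e/s = -1.5 / 2.16025 = -0.6944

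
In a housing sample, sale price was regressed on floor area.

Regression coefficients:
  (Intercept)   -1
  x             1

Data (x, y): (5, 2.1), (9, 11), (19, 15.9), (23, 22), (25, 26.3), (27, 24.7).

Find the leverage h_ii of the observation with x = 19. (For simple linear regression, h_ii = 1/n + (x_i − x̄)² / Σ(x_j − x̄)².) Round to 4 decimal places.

h = 0.1691

x̄ = (5 + 9 + 19 + 23 + 25 + 27)/6 = 18
Σ(x − x̄)² = 169 + 81 + 1 + 25 + 49 + 81 = 406
h = 1/6 + (1)²/406 = 0.166667 + 0.00246305 = 0.1691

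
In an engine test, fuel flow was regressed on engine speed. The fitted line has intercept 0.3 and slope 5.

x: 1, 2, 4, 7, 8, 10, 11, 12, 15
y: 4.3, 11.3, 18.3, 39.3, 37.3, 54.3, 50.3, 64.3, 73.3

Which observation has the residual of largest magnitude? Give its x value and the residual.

x = 11, e = -5

x=1: ŷ = 0.3 + 5·1 = 5.3; e = 4.3 − 5.3 = -1
x=2: ŷ = 0.3 + 5·2 = 10.3; e = 11.3 − 10.3 = 1
x=4: ŷ = 0.3 + 5·4 = 20.3; e = 18.3 − 20.3 = -2
x=7: ŷ = 0.3 + 5·7 = 35.3; e = 39.3 − 35.3 = 4
x=8: ŷ = 0.3 + 5·8 = 40.3; e = 37.3 − 40.3 = -3
x=10: ŷ = 0.3 + 5·10 = 50.3; e = 54.3 − 50.3 = 4
x=11: ŷ = 0.3 + 5·11 = 55.3; e = 50.3 − 55.3 = -5
x=12: ŷ = 0.3 + 5·12 = 60.3; e = 64.3 − 60.3 = 4
x=15: ŷ = 0.3 + 5·15 = 75.3; e = 73.3 − 75.3 = -2
Largest |e| is 5 at x = 11, residual -5.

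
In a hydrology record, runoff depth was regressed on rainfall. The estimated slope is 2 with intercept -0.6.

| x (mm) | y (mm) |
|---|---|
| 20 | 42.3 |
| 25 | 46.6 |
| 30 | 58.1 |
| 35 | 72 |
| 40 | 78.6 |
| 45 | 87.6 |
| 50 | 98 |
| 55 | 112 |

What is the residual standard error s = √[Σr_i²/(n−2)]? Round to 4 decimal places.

s = 2.4933

x=20: ŷ = -0.6 + 2·20 = 39.4; r = 42.3 − 39.4 = 2.9
x=25: ŷ = -0.6 + 2·25 = 49.4; r = 46.6 − 49.4 = -2.8
x=30: ŷ = -0.6 + 2·30 = 59.4; r = 58.1 − 59.4 = -1.3
x=35: ŷ = -0.6 + 2·35 = 69.4; r = 72 − 69.4 = 2.6
x=40: ŷ = -0.6 + 2·40 = 79.4; r = 78.6 − 79.4 = -0.8
x=45: ŷ = -0.6 + 2·45 = 89.4; r = 87.6 − 89.4 = -1.8
x=50: ŷ = -0.6 + 2·50 = 99.4; r = 98 − 99.4 = -1.4
x=55: ŷ = -0.6 + 2·55 = 109.4; r = 112 − 109.4 = 2.6
SSE = 8.41 + 7.84 + 1.69 + 6.76 + 0.64 + 3.24 + 1.96 + 6.76 = 37.3
s = √(37.3/6) = √6.21667 ≈ 2.4933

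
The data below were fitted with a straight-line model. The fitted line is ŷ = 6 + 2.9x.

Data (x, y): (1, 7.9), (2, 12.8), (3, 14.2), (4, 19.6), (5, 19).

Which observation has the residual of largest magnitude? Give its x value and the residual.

x = 4, r = 2

x=1: ŷ = 6 + 2.9·1 = 8.9; r = 7.9 − 8.9 = -1
x=2: ŷ = 6 + 2.9·2 = 11.8; r = 12.8 − 11.8 = 1
x=3: ŷ = 6 + 2.9·3 = 14.7; r = 14.2 − 14.7 = -0.5
x=4: ŷ = 6 + 2.9·4 = 17.6; r = 19.6 − 17.6 = 2
x=5: ŷ = 6 + 2.9·5 = 20.5; r = 19 − 20.5 = -1.5
Largest |r| is 2 at x = 4, residual 2.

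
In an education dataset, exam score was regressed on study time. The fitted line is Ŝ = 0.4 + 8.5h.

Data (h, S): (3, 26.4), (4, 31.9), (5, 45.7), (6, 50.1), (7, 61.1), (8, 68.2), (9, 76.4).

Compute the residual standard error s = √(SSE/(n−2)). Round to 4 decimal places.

s = 1.8847

h=3: Ŝ = 0.4 + 8.5·3 = 25.9; r = 26.4 − 25.9 = 0.5
h=4: Ŝ = 0.4 + 8.5·4 = 34.4; r = 31.9 − 34.4 = -2.5
h=5: Ŝ = 0.4 + 8.5·5 = 42.9; r = 45.7 − 42.9 = 2.8
h=6: Ŝ = 0.4 + 8.5·6 = 51.4; r = 50.1 − 51.4 = -1.3
h=7: Ŝ = 0.4 + 8.5·7 = 59.9; r = 61.1 − 59.9 = 1.2
h=8: Ŝ = 0.4 + 8.5·8 = 68.4; r = 68.2 − 68.4 = -0.2
h=9: Ŝ = 0.4 + 8.5·9 = 76.9; r = 76.4 − 76.9 = -0.5
SSE = 0.25 + 6.25 + 7.84 + 1.69 + 1.44 + 0.04 + 0.25 = 17.76
s = √(17.76/5) = √3.552 ≈ 1.8847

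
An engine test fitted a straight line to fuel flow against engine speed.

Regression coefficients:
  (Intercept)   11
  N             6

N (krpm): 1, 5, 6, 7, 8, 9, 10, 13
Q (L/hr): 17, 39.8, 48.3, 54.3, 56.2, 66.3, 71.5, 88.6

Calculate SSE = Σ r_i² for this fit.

SSE = 14.76

N=1: Q̂ = 11 + 6·1 = 17; r = 17 − 17 = 0
N=5: Q̂ = 11 + 6·5 = 41; r = 39.8 − 41 = -1.2
N=6: Q̂ = 11 + 6·6 = 47; r = 48.3 − 47 = 1.3
N=7: Q̂ = 11 + 6·7 = 53; r = 54.3 − 53 = 1.3
N=8: Q̂ = 11 + 6·8 = 59; r = 56.2 − 59 = -2.8
N=9: Q̂ = 11 + 6·9 = 65; r = 66.3 − 65 = 1.3
N=10: Q̂ = 11 + 6·10 = 71; r = 71.5 − 71 = 0.5
N=13: Q̂ = 11 + 6·13 = 89; r = 88.6 − 89 = -0.4
SSE = 0 + 1.44 + 1.69 + 1.69 + 7.84 + 1.69 + 0.25 + 0.16 = 14.76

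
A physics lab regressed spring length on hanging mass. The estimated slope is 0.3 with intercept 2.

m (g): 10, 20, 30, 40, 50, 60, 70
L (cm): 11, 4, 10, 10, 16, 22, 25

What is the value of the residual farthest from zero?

m=10: ŷ = 2 + 0.3·10 = 5; e = 11 − 5 = 6
m=20: ŷ = 2 + 0.3·20 = 8; e = 4 − 8 = -4
m=30: ŷ = 2 + 0.3·30 = 11; e = 10 − 11 = -1
m=40: ŷ = 2 + 0.3·40 = 14; e = 10 − 14 = -4
m=50: ŷ = 2 + 0.3·50 = 17; e = 16 − 17 = -1
m=60: ŷ = 2 + 0.3·60 = 20; e = 22 − 20 = 2
m=70: ŷ = 2 + 0.3·70 = 23; e = 25 − 23 = 2
Largest |e| is 6 at m = 10, residual 6.

e = 6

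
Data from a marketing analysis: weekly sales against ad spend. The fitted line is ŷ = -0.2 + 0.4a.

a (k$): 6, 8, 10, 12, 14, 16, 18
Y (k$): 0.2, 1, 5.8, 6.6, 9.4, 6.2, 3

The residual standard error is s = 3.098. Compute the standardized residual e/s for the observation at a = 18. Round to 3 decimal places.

ŷ = -0.2 + 0.4·18 = 7
e = 3 − 7 = -4
e/s = -4 / 3.098 = -1.291

-1.291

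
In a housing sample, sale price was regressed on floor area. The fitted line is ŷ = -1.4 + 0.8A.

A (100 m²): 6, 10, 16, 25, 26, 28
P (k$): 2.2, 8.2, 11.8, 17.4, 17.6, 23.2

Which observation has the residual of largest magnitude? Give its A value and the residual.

A = 28, e = 2.2

A=6: ŷ = -1.4 + 0.8·6 = 3.4; e = 2.2 − 3.4 = -1.2
A=10: ŷ = -1.4 + 0.8·10 = 6.6; e = 8.2 − 6.6 = 1.6
A=16: ŷ = -1.4 + 0.8·16 = 11.4; e = 11.8 − 11.4 = 0.4
A=25: ŷ = -1.4 + 0.8·25 = 18.6; e = 17.4 − 18.6 = -1.2
A=26: ŷ = -1.4 + 0.8·26 = 19.4; e = 17.6 − 19.4 = -1.8
A=28: ŷ = -1.4 + 0.8·28 = 21; e = 23.2 − 21 = 2.2
Largest |e| is 2.2 at A = 28, residual 2.2.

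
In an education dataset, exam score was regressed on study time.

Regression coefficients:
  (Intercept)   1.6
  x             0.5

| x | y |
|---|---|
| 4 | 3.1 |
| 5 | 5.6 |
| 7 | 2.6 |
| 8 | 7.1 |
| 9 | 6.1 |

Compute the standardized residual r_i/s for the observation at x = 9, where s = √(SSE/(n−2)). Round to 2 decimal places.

x=4: ŷ = 1.6 + 0.5·4 = 3.6; r = 3.1 − 3.6 = -0.5
x=5: ŷ = 1.6 + 0.5·5 = 4.1; r = 5.6 − 4.1 = 1.5
x=7: ŷ = 1.6 + 0.5·7 = 5.1; r = 2.6 − 5.1 = -2.5
x=8: ŷ = 1.6 + 0.5·8 = 5.6; r = 7.1 − 5.6 = 1.5
x=9: ŷ = 1.6 + 0.5·9 = 6.1; r = 6.1 − 6.1 = 0
SSE = 0.25 + 2.25 + 6.25 + 2.25 + 0 = 11
s = √(11/3) = 1.91485
r/s = 0 / 1.91485 = 0.00

0.00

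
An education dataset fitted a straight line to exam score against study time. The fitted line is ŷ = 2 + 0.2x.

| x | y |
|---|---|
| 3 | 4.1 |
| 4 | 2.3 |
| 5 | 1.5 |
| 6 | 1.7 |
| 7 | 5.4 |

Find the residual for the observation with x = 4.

ŷ = 2 + 0.2·4 = 2.8
r = 2.3 − 2.8 = -0.5

r = -0.5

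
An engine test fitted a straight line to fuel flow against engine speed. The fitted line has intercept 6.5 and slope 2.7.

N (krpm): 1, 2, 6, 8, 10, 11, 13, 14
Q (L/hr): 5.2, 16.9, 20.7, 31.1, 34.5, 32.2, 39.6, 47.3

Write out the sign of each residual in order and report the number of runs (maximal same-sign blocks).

N=1: ŷ = 6.5 + 2.7·1 = 9.2; r = 5.2 − 9.2 = -4
N=2: ŷ = 6.5 + 2.7·2 = 11.9; r = 16.9 − 11.9 = 5
N=6: ŷ = 6.5 + 2.7·6 = 22.7; r = 20.7 − 22.7 = -2
N=8: ŷ = 6.5 + 2.7·8 = 28.1; r = 31.1 − 28.1 = 3
N=10: ŷ = 6.5 + 2.7·10 = 33.5; r = 34.5 − 33.5 = 1
N=11: ŷ = 6.5 + 2.7·11 = 36.2; r = 32.2 − 36.2 = -4
N=13: ŷ = 6.5 + 2.7·13 = 41.6; r = 39.6 − 41.6 = -2
N=14: ŷ = 6.5 + 2.7·14 = 44.3; r = 47.3 − 44.3 = 3
Signs: − + − + + − − +
Runs: −×1, +×1, −×1, +×2, −×2, +×1 → 6

6 runs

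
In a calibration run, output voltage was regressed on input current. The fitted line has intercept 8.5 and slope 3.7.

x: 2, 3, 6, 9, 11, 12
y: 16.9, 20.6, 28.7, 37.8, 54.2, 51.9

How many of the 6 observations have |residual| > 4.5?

x=2: ŷ = 8.5 + 3.7·2 = 15.9; e = 16.9 − 15.9 = 1
x=3: ŷ = 8.5 + 3.7·3 = 19.6; e = 20.6 − 19.6 = 1
x=6: ŷ = 8.5 + 3.7·6 = 30.7; e = 28.7 − 30.7 = -2
x=9: ŷ = 8.5 + 3.7·9 = 41.8; e = 37.8 − 41.8 = -4
x=11: ŷ = 8.5 + 3.7·11 = 49.2; e = 54.2 − 49.2 = 5
x=12: ŷ = 8.5 + 3.7·12 = 52.9; e = 51.9 − 52.9 = -1
|e| > 4.5: x=11 (|e|=5) → 1

1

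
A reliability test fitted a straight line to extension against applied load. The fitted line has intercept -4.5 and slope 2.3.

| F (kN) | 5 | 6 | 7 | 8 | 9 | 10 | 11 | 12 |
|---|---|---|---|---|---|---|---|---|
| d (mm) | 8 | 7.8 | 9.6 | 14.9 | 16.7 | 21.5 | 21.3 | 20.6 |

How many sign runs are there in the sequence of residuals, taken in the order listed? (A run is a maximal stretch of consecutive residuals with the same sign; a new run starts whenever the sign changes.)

4 runs

F=5: ŷ = -4.5 + 2.3·5 = 7; e = 8 − 7 = 1
F=6: ŷ = -4.5 + 2.3·6 = 9.3; e = 7.8 − 9.3 = -1.5
F=7: ŷ = -4.5 + 2.3·7 = 11.6; e = 9.6 − 11.6 = -2
F=8: ŷ = -4.5 + 2.3·8 = 13.9; e = 14.9 − 13.9 = 1
F=9: ŷ = -4.5 + 2.3·9 = 16.2; e = 16.7 − 16.2 = 0.5
F=10: ŷ = -4.5 + 2.3·10 = 18.5; e = 21.5 − 18.5 = 3
F=11: ŷ = -4.5 + 2.3·11 = 20.8; e = 21.3 − 20.8 = 0.5
F=12: ŷ = -4.5 + 2.3·12 = 23.1; e = 20.6 − 23.1 = -2.5
Signs: + − − + + + + −
Runs: +×1, −×2, +×4, −×1 → 4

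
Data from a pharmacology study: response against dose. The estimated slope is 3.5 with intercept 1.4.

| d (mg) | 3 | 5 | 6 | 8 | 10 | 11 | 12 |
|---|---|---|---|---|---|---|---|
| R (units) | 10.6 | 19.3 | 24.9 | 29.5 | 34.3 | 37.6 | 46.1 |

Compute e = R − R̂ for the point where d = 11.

R̂ = 1.4 + 3.5·11 = 39.9
e = 37.6 − 39.9 = -2.3

e = -2.3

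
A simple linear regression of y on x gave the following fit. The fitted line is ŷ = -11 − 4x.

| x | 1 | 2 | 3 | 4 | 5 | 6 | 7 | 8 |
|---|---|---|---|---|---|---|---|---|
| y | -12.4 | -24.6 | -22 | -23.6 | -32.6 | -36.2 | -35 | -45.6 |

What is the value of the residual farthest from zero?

r = -5.6

x=1: ŷ = -11 − 4·1 = -15; r = -12.4 − (-15) = 2.6
x=2: ŷ = -11 − 4·2 = -19; r = -24.6 − (-19) = -5.6
x=3: ŷ = -11 − 4·3 = -23; r = -22 − (-23) = 1
x=4: ŷ = -11 − 4·4 = -27; r = -23.6 − (-27) = 3.4
x=5: ŷ = -11 − 4·5 = -31; r = -32.6 − (-31) = -1.6
x=6: ŷ = -11 − 4·6 = -35; r = -36.2 − (-35) = -1.2
x=7: ŷ = -11 − 4·7 = -39; r = -35 − (-39) = 4
x=8: ŷ = -11 − 4·8 = -43; r = -45.6 − (-43) = -2.6
Largest |r| is 5.6 at x = 2, residual -5.6.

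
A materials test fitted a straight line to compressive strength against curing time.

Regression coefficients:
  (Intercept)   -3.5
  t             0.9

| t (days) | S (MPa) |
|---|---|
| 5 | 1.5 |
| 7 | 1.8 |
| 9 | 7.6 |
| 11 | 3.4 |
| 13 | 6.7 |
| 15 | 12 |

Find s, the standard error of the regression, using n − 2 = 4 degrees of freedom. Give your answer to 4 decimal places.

t=5: ŷ = -3.5 + 0.9·5 = 1; e = 1.5 − 1 = 0.5
t=7: ŷ = -3.5 + 0.9·7 = 2.8; e = 1.8 − 2.8 = -1
t=9: ŷ = -3.5 + 0.9·9 = 4.6; e = 7.6 − 4.6 = 3
t=11: ŷ = -3.5 + 0.9·11 = 6.4; e = 3.4 − 6.4 = -3
t=13: ŷ = -3.5 + 0.9·13 = 8.2; e = 6.7 − 8.2 = -1.5
t=15: ŷ = -3.5 + 0.9·15 = 10; e = 12 − 10 = 2
SSE = 0.25 + 1 + 9 + 9 + 2.25 + 4 = 25.5
s = √(25.5/4) = √6.375 ≈ 2.5249

s = 2.5249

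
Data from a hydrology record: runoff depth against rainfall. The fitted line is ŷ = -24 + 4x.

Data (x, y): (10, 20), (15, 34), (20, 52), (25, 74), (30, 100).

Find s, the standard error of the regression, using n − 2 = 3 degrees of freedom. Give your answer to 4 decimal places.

x=10: ŷ = -24 + 4·10 = 16; r = 20 − 16 = 4
x=15: ŷ = -24 + 4·15 = 36; r = 34 − 36 = -2
x=20: ŷ = -24 + 4·20 = 56; r = 52 − 56 = -4
x=25: ŷ = -24 + 4·25 = 76; r = 74 − 76 = -2
x=30: ŷ = -24 + 4·30 = 96; r = 100 − 96 = 4
SSE = 16 + 4 + 16 + 4 + 16 = 56
s = √(56/3) = √18.6667 ≈ 4.3205

s = 4.3205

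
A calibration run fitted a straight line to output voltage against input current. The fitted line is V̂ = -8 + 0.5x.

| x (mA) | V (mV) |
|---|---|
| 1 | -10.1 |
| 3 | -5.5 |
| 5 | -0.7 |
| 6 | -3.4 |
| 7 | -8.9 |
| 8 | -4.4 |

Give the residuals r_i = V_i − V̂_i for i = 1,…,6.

x=1: V̂ = -8 + 0.5·1 = -7.5; r = -10.1 − (-7.5) = -2.6
x=3: V̂ = -8 + 0.5·3 = -6.5; r = -5.5 − (-6.5) = 1
x=5: V̂ = -8 + 0.5·5 = -5.5; r = -0.7 − (-5.5) = 4.8
x=6: V̂ = -8 + 0.5·6 = -5; r = -3.4 − (-5) = 1.6
x=7: V̂ = -8 + 0.5·7 = -4.5; r = -8.9 − (-4.5) = -4.4
x=8: V̂ = -8 + 0.5·8 = -4; r = -4.4 − (-4) = -0.4

-2.6, 1, 4.8, 1.6, -4.4, -0.4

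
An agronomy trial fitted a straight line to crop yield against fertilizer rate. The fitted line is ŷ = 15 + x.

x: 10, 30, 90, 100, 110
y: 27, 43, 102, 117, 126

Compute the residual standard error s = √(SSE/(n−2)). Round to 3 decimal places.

s = 2.708

x=10: ŷ = 15 + 10 = 25; e = 27 − 25 = 2
x=30: ŷ = 15 + 30 = 45; e = 43 − 45 = -2
x=90: ŷ = 15 + 90 = 105; e = 102 − 105 = -3
x=100: ŷ = 15 + 100 = 115; e = 117 − 115 = 2
x=110: ŷ = 15 + 110 = 125; e = 126 − 125 = 1
SSE = 4 + 4 + 9 + 4 + 1 = 22
s = √(22/3) = √7.33333 ≈ 2.708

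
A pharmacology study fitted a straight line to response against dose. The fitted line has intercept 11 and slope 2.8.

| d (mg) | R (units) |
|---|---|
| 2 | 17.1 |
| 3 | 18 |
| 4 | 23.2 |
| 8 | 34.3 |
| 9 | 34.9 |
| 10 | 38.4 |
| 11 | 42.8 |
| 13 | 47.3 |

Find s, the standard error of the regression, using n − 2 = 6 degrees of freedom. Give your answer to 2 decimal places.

s = 1.09

d=2: R̂ = 11 + 2.8·2 = 16.6; e = 17.1 − 16.6 = 0.5
d=3: R̂ = 11 + 2.8·3 = 19.4; e = 18 − 19.4 = -1.4
d=4: R̂ = 11 + 2.8·4 = 22.2; e = 23.2 − 22.2 = 1
d=8: R̂ = 11 + 2.8·8 = 33.4; e = 34.3 − 33.4 = 0.9
d=9: R̂ = 11 + 2.8·9 = 36.2; e = 34.9 − 36.2 = -1.3
d=10: R̂ = 11 + 2.8·10 = 39; e = 38.4 − 39 = -0.6
d=11: R̂ = 11 + 2.8·11 = 41.8; e = 42.8 − 41.8 = 1
d=13: R̂ = 11 + 2.8·13 = 47.4; e = 47.3 − 47.4 = -0.1
SSE = 0.25 + 1.96 + 1 + 0.81 + 1.69 + 0.36 + 1 + 0.01 = 7.08
s = √(7.08/6) = √1.18 ≈ 1.09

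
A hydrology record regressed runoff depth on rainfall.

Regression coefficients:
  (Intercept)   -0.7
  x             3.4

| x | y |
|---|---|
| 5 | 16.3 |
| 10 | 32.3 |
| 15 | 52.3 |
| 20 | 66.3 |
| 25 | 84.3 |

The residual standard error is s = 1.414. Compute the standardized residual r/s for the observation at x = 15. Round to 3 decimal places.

ŷ = -0.7 + 3.4·15 = 50.3
r = 52.3 − 50.3 = 2
r/s = 2 / 1.414 = 1.414

1.414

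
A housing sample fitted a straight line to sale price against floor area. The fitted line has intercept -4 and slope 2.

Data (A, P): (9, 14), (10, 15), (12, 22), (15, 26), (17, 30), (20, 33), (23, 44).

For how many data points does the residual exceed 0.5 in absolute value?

4

A=9: P̂ = -4 + 2·9 = 14; r = 14 − 14 = 0
A=10: P̂ = -4 + 2·10 = 16; r = 15 − 16 = -1
A=12: P̂ = -4 + 2·12 = 20; r = 22 − 20 = 2
A=15: P̂ = -4 + 2·15 = 26; r = 26 − 26 = 0
A=17: P̂ = -4 + 2·17 = 30; r = 30 − 30 = 0
A=20: P̂ = -4 + 2·20 = 36; r = 33 − 36 = -3
A=23: P̂ = -4 + 2·23 = 42; r = 44 − 42 = 2
|r| > 0.5: A=10 (|r|=1), A=12 (|r|=2), A=20 (|r|=3), A=23 (|r|=2) → 4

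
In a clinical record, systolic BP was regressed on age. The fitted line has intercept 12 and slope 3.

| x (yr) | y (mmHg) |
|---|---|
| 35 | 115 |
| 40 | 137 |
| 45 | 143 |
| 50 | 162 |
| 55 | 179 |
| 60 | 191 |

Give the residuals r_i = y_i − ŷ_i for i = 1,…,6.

-2, 5, -4, 0, 2, -1

x=35: ŷ = 12 + 3·35 = 117; r = 115 − 117 = -2
x=40: ŷ = 12 + 3·40 = 132; r = 137 − 132 = 5
x=45: ŷ = 12 + 3·45 = 147; r = 143 − 147 = -4
x=50: ŷ = 12 + 3·50 = 162; r = 162 − 162 = 0
x=55: ŷ = 12 + 3·55 = 177; r = 179 − 177 = 2
x=60: ŷ = 12 + 3·60 = 192; r = 191 − 192 = -1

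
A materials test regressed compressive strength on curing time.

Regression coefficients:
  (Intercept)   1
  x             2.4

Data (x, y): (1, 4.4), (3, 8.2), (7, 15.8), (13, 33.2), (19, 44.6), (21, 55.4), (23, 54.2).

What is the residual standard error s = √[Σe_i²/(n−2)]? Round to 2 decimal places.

x=1: ŷ = 1 + 2.4·1 = 3.4; e = 4.4 − 3.4 = 1
x=3: ŷ = 1 + 2.4·3 = 8.2; e = 8.2 − 8.2 = 0
x=7: ŷ = 1 + 2.4·7 = 17.8; e = 15.8 − 17.8 = -2
x=13: ŷ = 1 + 2.4·13 = 32.2; e = 33.2 − 32.2 = 1
x=19: ŷ = 1 + 2.4·19 = 46.6; e = 44.6 − 46.6 = -2
x=21: ŷ = 1 + 2.4·21 = 51.4; e = 55.4 − 51.4 = 4
x=23: ŷ = 1 + 2.4·23 = 56.2; e = 54.2 − 56.2 = -2
SSE = 1 + 0 + 4 + 1 + 4 + 16 + 4 = 30
s = √(30/5) = √6 ≈ 2.45

s = 2.45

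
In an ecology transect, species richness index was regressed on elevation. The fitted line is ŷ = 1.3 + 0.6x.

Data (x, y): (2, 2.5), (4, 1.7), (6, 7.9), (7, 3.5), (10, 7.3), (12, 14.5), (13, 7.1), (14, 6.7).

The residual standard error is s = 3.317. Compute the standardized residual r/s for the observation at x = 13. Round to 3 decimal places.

ŷ = 1.3 + 0.6·13 = 9.1
r = 7.1 − 9.1 = -2
r/s = -2 / 3.317 = -0.603

-0.603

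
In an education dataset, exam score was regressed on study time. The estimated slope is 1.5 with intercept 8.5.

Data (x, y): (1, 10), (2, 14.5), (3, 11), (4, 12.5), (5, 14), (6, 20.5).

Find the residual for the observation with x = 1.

r = 0

ŷ = 8.5 + 1.5·1 = 10
r = 10 − 10 = 0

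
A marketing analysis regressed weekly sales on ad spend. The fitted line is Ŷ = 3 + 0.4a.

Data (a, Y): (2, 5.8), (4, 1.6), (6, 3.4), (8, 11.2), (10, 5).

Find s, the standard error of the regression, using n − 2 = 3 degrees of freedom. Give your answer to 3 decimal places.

a=2: Ŷ = 3 + 0.4·2 = 3.8; r = 5.8 − 3.8 = 2
a=4: Ŷ = 3 + 0.4·4 = 4.6; r = 1.6 − 4.6 = -3
a=6: Ŷ = 3 + 0.4·6 = 5.4; r = 3.4 − 5.4 = -2
a=8: Ŷ = 3 + 0.4·8 = 6.2; r = 11.2 − 6.2 = 5
a=10: Ŷ = 3 + 0.4·10 = 7; r = 5 − 7 = -2
SSE = 4 + 9 + 4 + 25 + 4 = 46
s = √(46/3) = √15.3333 ≈ 3.916

s = 3.916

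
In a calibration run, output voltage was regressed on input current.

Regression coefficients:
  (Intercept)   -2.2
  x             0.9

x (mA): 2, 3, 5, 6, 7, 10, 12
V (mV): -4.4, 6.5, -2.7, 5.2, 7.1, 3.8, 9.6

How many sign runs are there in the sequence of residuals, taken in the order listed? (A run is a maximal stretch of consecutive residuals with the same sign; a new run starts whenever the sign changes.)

x=2: V̂ = -2.2 + 0.9·2 = -0.4; e = -4.4 − (-0.4) = -4
x=3: V̂ = -2.2 + 0.9·3 = 0.5; e = 6.5 − 0.5 = 6
x=5: V̂ = -2.2 + 0.9·5 = 2.3; e = -2.7 − 2.3 = -5
x=6: V̂ = -2.2 + 0.9·6 = 3.2; e = 5.2 − 3.2 = 2
x=7: V̂ = -2.2 + 0.9·7 = 4.1; e = 7.1 − 4.1 = 3
x=10: V̂ = -2.2 + 0.9·10 = 6.8; e = 3.8 − 6.8 = -3
x=12: V̂ = -2.2 + 0.9·12 = 8.6; e = 9.6 − 8.6 = 1
Signs: − + − + + − +
Runs: −×1, +×1, −×1, +×2, −×1, +×1 → 6

6 runs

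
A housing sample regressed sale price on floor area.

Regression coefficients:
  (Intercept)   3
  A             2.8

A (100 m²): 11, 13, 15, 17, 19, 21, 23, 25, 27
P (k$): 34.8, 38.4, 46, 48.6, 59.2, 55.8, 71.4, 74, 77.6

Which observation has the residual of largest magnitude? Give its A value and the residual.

A=11: P̂ = 3 + 2.8·11 = 33.8; e = 34.8 − 33.8 = 1
A=13: P̂ = 3 + 2.8·13 = 39.4; e = 38.4 − 39.4 = -1
A=15: P̂ = 3 + 2.8·15 = 45; e = 46 − 45 = 1
A=17: P̂ = 3 + 2.8·17 = 50.6; e = 48.6 − 50.6 = -2
A=19: P̂ = 3 + 2.8·19 = 56.2; e = 59.2 − 56.2 = 3
A=21: P̂ = 3 + 2.8·21 = 61.8; e = 55.8 − 61.8 = -6
A=23: P̂ = 3 + 2.8·23 = 67.4; e = 71.4 − 67.4 = 4
A=25: P̂ = 3 + 2.8·25 = 73; e = 74 − 73 = 1
A=27: P̂ = 3 + 2.8·27 = 78.6; e = 77.6 − 78.6 = -1
Largest |e| is 6 at A = 21, residual -6.

A = 21, e = -6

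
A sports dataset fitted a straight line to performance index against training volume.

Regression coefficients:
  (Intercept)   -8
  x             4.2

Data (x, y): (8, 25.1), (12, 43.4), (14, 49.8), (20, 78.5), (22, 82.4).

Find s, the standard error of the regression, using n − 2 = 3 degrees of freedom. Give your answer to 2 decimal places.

x=8: ŷ = -8 + 4.2·8 = 25.6; r = 25.1 − 25.6 = -0.5
x=12: ŷ = -8 + 4.2·12 = 42.4; r = 43.4 − 42.4 = 1
x=14: ŷ = -8 + 4.2·14 = 50.8; r = 49.8 − 50.8 = -1
x=20: ŷ = -8 + 4.2·20 = 76; r = 78.5 − 76 = 2.5
x=22: ŷ = -8 + 4.2·22 = 84.4; r = 82.4 − 84.4 = -2
SSE = 0.25 + 1 + 1 + 6.25 + 4 = 12.5
s = √(12.5/3) = √4.16667 ≈ 2.04

s = 2.04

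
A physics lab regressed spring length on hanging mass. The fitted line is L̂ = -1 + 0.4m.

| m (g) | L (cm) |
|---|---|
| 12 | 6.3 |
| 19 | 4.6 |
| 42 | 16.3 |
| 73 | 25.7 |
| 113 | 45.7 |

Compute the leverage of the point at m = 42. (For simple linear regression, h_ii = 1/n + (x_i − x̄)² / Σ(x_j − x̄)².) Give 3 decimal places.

h = 0.214

m̄ = (12 + 19 + 42 + 73 + 113)/5 = 51.8
Σ(m − m̄)² = 1584.04 + 1075.84 + 96.04 + 449.44 + 3745.44 = 6950.8
h = 1/5 + (-9.8)²/6950.8 = 0.2 + 0.0138171 = 0.214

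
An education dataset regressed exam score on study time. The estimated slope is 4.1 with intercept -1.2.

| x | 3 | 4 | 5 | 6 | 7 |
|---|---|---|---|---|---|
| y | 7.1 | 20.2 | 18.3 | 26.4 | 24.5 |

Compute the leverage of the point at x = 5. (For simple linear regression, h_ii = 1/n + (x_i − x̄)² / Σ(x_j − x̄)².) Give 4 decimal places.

x̄ = (3 + 4 + 5 + 6 + 7)/5 = 5
Σ(x − x̄)² = 4 + 1 + 0 + 1 + 4 = 10
h = 1/5 + (0)²/10 = 0.2 + 0 = 0.2000

h = 0.2000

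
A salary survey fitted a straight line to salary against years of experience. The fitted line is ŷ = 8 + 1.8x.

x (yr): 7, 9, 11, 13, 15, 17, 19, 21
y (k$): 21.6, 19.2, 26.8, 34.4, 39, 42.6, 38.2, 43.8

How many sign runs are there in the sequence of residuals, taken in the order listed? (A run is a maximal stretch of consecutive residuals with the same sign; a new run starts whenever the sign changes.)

4 runs

x=7: ŷ = 8 + 1.8·7 = 20.6; e = 21.6 − 20.6 = 1
x=9: ŷ = 8 + 1.8·9 = 24.2; e = 19.2 − 24.2 = -5
x=11: ŷ = 8 + 1.8·11 = 27.8; e = 26.8 − 27.8 = -1
x=13: ŷ = 8 + 1.8·13 = 31.4; e = 34.4 − 31.4 = 3
x=15: ŷ = 8 + 1.8·15 = 35; e = 39 − 35 = 4
x=17: ŷ = 8 + 1.8·17 = 38.6; e = 42.6 − 38.6 = 4
x=19: ŷ = 8 + 1.8·19 = 42.2; e = 38.2 − 42.2 = -4
x=21: ŷ = 8 + 1.8·21 = 45.8; e = 43.8 − 45.8 = -2
Signs: + − − + + + − −
Runs: +×1, −×2, +×3, −×2 → 4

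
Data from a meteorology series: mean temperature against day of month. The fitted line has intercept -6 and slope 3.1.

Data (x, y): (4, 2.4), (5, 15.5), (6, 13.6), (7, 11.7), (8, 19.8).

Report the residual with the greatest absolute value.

x=4: ŷ = -6 + 3.1·4 = 6.4; e = 2.4 − 6.4 = -4
x=5: ŷ = -6 + 3.1·5 = 9.5; e = 15.5 − 9.5 = 6
x=6: ŷ = -6 + 3.1·6 = 12.6; e = 13.6 − 12.6 = 1
x=7: ŷ = -6 + 3.1·7 = 15.7; e = 11.7 − 15.7 = -4
x=8: ŷ = -6 + 3.1·8 = 18.8; e = 19.8 − 18.8 = 1
Largest |e| is 6 at x = 5, residual 6.

e = 6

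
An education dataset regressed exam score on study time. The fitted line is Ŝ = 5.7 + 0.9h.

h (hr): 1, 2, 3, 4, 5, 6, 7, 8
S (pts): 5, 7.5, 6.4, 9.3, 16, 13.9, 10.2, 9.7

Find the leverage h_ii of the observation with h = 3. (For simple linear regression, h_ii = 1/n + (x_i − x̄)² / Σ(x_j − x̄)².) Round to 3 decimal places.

h = 0.179

h̄ = (1 + 2 + 3 + 4 + 5 + 6 + 7 + 8)/8 = 4.5
Σ(h − h̄)² = 12.25 + 6.25 + 2.25 + 0.25 + 0.25 + 2.25 + 6.25 + 12.25 = 42
h = 1/8 + (-1.5)²/42 = 0.125 + 0.0535714 = 0.179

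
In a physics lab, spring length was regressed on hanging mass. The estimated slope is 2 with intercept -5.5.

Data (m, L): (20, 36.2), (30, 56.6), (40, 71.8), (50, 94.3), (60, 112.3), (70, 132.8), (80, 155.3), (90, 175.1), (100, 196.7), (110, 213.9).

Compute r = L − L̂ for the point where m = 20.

L̂ = -5.5 + 2·20 = 34.5
r = 36.2 − 34.5 = 1.7

r = 1.7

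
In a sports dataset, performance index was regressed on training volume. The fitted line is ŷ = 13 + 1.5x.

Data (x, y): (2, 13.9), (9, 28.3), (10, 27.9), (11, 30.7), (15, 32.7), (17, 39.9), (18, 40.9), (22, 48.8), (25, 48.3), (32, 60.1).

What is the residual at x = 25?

r = -2.2

ŷ = 13 + 1.5·25 = 50.5
r = 48.3 − 50.5 = -2.2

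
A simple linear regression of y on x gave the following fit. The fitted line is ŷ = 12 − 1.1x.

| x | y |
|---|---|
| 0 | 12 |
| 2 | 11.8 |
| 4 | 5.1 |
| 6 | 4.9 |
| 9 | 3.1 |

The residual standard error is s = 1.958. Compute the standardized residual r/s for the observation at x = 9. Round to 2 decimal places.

ŷ = 12 − 1.1·9 = 2.1
r = 3.1 − 2.1 = 1
r/s = 1 / 1.958 = 0.51

0.51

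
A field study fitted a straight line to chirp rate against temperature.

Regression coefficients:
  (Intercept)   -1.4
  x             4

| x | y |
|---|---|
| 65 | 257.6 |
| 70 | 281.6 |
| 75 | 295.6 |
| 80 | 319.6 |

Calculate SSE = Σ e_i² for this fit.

SSE = 20

x=65: ŷ = -1.4 + 4·65 = 258.6; e = 257.6 − 258.6 = -1
x=70: ŷ = -1.4 + 4·70 = 278.6; e = 281.6 − 278.6 = 3
x=75: ŷ = -1.4 + 4·75 = 298.6; e = 295.6 − 298.6 = -3
x=80: ŷ = -1.4 + 4·80 = 318.6; e = 319.6 − 318.6 = 1
SSE = 1 + 9 + 9 + 1 = 20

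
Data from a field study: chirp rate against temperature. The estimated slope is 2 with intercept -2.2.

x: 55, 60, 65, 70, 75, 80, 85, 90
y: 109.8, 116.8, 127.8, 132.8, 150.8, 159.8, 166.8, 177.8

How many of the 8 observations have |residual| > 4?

x=55: ŷ = -2.2 + 2·55 = 107.8; r = 109.8 − 107.8 = 2
x=60: ŷ = -2.2 + 2·60 = 117.8; r = 116.8 − 117.8 = -1
x=65: ŷ = -2.2 + 2·65 = 127.8; r = 127.8 − 127.8 = 0
x=70: ŷ = -2.2 + 2·70 = 137.8; r = 132.8 − 137.8 = -5
x=75: ŷ = -2.2 + 2·75 = 147.8; r = 150.8 − 147.8 = 3
x=80: ŷ = -2.2 + 2·80 = 157.8; r = 159.8 − 157.8 = 2
x=85: ŷ = -2.2 + 2·85 = 167.8; r = 166.8 − 167.8 = -1
x=90: ŷ = -2.2 + 2·90 = 177.8; r = 177.8 − 177.8 = 0
|r| > 4: x=70 (|r|=5) → 1

1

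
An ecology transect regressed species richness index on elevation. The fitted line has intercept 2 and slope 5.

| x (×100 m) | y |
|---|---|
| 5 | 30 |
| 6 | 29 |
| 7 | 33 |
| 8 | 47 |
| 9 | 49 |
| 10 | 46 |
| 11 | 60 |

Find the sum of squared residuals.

x=5: ŷ = 2 + 5·5 = 27; r = 30 − 27 = 3
x=6: ŷ = 2 + 5·6 = 32; r = 29 − 32 = -3
x=7: ŷ = 2 + 5·7 = 37; r = 33 − 37 = -4
x=8: ŷ = 2 + 5·8 = 42; r = 47 − 42 = 5
x=9: ŷ = 2 + 5·9 = 47; r = 49 − 47 = 2
x=10: ŷ = 2 + 5·10 = 52; r = 46 − 52 = -6
x=11: ŷ = 2 + 5·11 = 57; r = 60 − 57 = 3
SSE = 9 + 9 + 16 + 25 + 4 + 36 + 9 = 108

SSE = 108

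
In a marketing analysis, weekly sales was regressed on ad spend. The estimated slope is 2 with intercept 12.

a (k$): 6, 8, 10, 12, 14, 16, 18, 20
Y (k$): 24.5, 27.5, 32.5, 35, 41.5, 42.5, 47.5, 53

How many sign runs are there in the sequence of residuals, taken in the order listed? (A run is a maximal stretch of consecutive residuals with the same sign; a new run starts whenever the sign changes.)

7 runs

a=6: Ŷ = 12 + 2·6 = 24; e = 24.5 − 24 = 0.5
a=8: Ŷ = 12 + 2·8 = 28; e = 27.5 − 28 = -0.5
a=10: Ŷ = 12 + 2·10 = 32; e = 32.5 − 32 = 0.5
a=12: Ŷ = 12 + 2·12 = 36; e = 35 − 36 = -1
a=14: Ŷ = 12 + 2·14 = 40; e = 41.5 − 40 = 1.5
a=16: Ŷ = 12 + 2·16 = 44; e = 42.5 − 44 = -1.5
a=18: Ŷ = 12 + 2·18 = 48; e = 47.5 − 48 = -0.5
a=20: Ŷ = 12 + 2·20 = 52; e = 53 − 52 = 1
Signs: + − + − + − − +
Runs: +×1, −×1, +×1, −×1, +×1, −×2, +×1 → 7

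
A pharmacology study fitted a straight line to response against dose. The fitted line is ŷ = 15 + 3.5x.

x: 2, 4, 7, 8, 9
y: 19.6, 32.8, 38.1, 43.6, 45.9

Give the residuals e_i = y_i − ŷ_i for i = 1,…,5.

-2.4, 3.8, -1.4, 0.6, -0.6

x=2: ŷ = 15 + 3.5·2 = 22; e = 19.6 − 22 = -2.4
x=4: ŷ = 15 + 3.5·4 = 29; e = 32.8 − 29 = 3.8
x=7: ŷ = 15 + 3.5·7 = 39.5; e = 38.1 − 39.5 = -1.4
x=8: ŷ = 15 + 3.5·8 = 43; e = 43.6 − 43 = 0.6
x=9: ŷ = 15 + 3.5·9 = 46.5; e = 45.9 − 46.5 = -0.6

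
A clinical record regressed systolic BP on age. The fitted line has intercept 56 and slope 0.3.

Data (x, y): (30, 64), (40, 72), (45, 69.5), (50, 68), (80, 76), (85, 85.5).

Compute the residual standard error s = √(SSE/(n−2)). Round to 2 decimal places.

s = 3.81

x=30: ŷ = 56 + 0.3·30 = 65; r = 64 − 65 = -1
x=40: ŷ = 56 + 0.3·40 = 68; r = 72 − 68 = 4
x=45: ŷ = 56 + 0.3·45 = 69.5; r = 69.5 − 69.5 = 0
x=50: ŷ = 56 + 0.3·50 = 71; r = 68 − 71 = -3
x=80: ŷ = 56 + 0.3·80 = 80; r = 76 − 80 = -4
x=85: ŷ = 56 + 0.3·85 = 81.5; r = 85.5 − 81.5 = 4
SSE = 1 + 16 + 0 + 9 + 16 + 16 = 58
s = √(58/4) = √14.5 ≈ 3.81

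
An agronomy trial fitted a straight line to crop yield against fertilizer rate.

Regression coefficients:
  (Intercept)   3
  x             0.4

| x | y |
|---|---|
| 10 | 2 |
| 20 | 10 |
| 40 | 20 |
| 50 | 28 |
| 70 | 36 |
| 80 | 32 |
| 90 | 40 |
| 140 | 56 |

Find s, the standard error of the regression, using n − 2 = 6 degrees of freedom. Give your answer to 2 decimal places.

s = 4.00

x=10: ŷ = 3 + 0.4·10 = 7; r = 2 − 7 = -5
x=20: ŷ = 3 + 0.4·20 = 11; r = 10 − 11 = -1
x=40: ŷ = 3 + 0.4·40 = 19; r = 20 − 19 = 1
x=50: ŷ = 3 + 0.4·50 = 23; r = 28 − 23 = 5
x=70: ŷ = 3 + 0.4·70 = 31; r = 36 − 31 = 5
x=80: ŷ = 3 + 0.4·80 = 35; r = 32 − 35 = -3
x=90: ŷ = 3 + 0.4·90 = 39; r = 40 − 39 = 1
x=140: ŷ = 3 + 0.4·140 = 59; r = 56 − 59 = -3
SSE = 25 + 1 + 1 + 25 + 25 + 9 + 1 + 9 = 96
s = √(96/6) = √16 ≈ 4.00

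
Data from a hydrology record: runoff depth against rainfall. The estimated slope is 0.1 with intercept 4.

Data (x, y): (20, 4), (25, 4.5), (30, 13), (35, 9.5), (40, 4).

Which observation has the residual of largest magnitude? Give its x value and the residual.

x=20: ŷ = 4 + 0.1·20 = 6; r = 4 − 6 = -2
x=25: ŷ = 4 + 0.1·25 = 6.5; r = 4.5 − 6.5 = -2
x=30: ŷ = 4 + 0.1·30 = 7; r = 13 − 7 = 6
x=35: ŷ = 4 + 0.1·35 = 7.5; r = 9.5 − 7.5 = 2
x=40: ŷ = 4 + 0.1·40 = 8; r = 4 − 8 = -4
Largest |r| is 6 at x = 30, residual 6.

x = 30, r = 6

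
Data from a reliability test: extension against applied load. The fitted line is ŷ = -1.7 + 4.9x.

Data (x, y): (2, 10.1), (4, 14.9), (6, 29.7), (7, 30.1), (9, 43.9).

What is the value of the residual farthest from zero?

e = -3

x=2: ŷ = -1.7 + 4.9·2 = 8.1; e = 10.1 − 8.1 = 2
x=4: ŷ = -1.7 + 4.9·4 = 17.9; e = 14.9 − 17.9 = -3
x=6: ŷ = -1.7 + 4.9·6 = 27.7; e = 29.7 − 27.7 = 2
x=7: ŷ = -1.7 + 4.9·7 = 32.6; e = 30.1 − 32.6 = -2.5
x=9: ŷ = -1.7 + 4.9·9 = 42.4; e = 43.9 − 42.4 = 1.5
Largest |e| is 3 at x = 4, residual -3.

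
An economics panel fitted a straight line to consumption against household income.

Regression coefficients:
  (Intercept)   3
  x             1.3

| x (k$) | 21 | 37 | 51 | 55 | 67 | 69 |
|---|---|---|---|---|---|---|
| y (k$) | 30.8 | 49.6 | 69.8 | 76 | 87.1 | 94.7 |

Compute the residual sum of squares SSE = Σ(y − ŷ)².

SSE = 18

x=21: ŷ = 3 + 1.3·21 = 30.3; r = 30.8 − 30.3 = 0.5
x=37: ŷ = 3 + 1.3·37 = 51.1; r = 49.6 − 51.1 = -1.5
x=51: ŷ = 3 + 1.3·51 = 69.3; r = 69.8 − 69.3 = 0.5
x=55: ŷ = 3 + 1.3·55 = 74.5; r = 76 − 74.5 = 1.5
x=67: ŷ = 3 + 1.3·67 = 90.1; r = 87.1 − 90.1 = -3
x=69: ŷ = 3 + 1.3·69 = 92.7; r = 94.7 − 92.7 = 2
SSE = 0.25 + 2.25 + 0.25 + 2.25 + 9 + 4 = 18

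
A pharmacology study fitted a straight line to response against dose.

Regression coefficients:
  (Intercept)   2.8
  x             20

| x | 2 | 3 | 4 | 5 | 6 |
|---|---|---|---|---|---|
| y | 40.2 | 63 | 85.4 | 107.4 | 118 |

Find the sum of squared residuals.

x=2: ŷ = 2.8 + 20·2 = 42.8; r = 40.2 − 42.8 = -2.6
x=3: ŷ = 2.8 + 20·3 = 62.8; r = 63 − 62.8 = 0.2
x=4: ŷ = 2.8 + 20·4 = 82.8; r = 85.4 − 82.8 = 2.6
x=5: ŷ = 2.8 + 20·5 = 102.8; r = 107.4 − 102.8 = 4.6
x=6: ŷ = 2.8 + 20·6 = 122.8; r = 118 − 122.8 = -4.8
SSE = 6.76 + 0.04 + 6.76 + 21.16 + 23.04 = 57.76

SSE = 57.76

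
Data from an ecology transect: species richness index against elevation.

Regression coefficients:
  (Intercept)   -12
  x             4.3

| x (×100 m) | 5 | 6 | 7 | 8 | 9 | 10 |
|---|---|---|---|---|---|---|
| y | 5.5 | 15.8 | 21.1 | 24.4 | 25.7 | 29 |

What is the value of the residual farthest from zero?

x=5: ŷ = -12 + 4.3·5 = 9.5; r = 5.5 − 9.5 = -4
x=6: ŷ = -12 + 4.3·6 = 13.8; r = 15.8 − 13.8 = 2
x=7: ŷ = -12 + 4.3·7 = 18.1; r = 21.1 − 18.1 = 3
x=8: ŷ = -12 + 4.3·8 = 22.4; r = 24.4 − 22.4 = 2
x=9: ŷ = -12 + 4.3·9 = 26.7; r = 25.7 − 26.7 = -1
x=10: ŷ = -12 + 4.3·10 = 31; r = 29 − 31 = -2
Largest |r| is 4 at x = 5, residual -4.

r = -4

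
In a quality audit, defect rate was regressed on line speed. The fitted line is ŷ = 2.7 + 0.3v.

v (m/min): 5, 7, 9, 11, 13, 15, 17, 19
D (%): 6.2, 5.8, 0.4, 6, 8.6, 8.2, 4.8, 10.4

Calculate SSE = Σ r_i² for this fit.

SSE = 48

v=5: ŷ = 2.7 + 0.3·5 = 4.2; r = 6.2 − 4.2 = 2
v=7: ŷ = 2.7 + 0.3·7 = 4.8; r = 5.8 − 4.8 = 1
v=9: ŷ = 2.7 + 0.3·9 = 5.4; r = 0.4 − 5.4 = -5
v=11: ŷ = 2.7 + 0.3·11 = 6; r = 6 − 6 = 0
v=13: ŷ = 2.7 + 0.3·13 = 6.6; r = 8.6 − 6.6 = 2
v=15: ŷ = 2.7 + 0.3·15 = 7.2; r = 8.2 − 7.2 = 1
v=17: ŷ = 2.7 + 0.3·17 = 7.8; r = 4.8 − 7.8 = -3
v=19: ŷ = 2.7 + 0.3·19 = 8.4; r = 10.4 − 8.4 = 2
SSE = 4 + 1 + 25 + 0 + 4 + 1 + 9 + 4 = 48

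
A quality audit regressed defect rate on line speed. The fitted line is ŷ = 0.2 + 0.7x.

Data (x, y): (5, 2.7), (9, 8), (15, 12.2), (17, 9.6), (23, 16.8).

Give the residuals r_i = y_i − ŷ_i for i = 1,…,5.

-1, 1.5, 1.5, -2.5, 0.5

x=5: ŷ = 0.2 + 0.7·5 = 3.7; r = 2.7 − 3.7 = -1
x=9: ŷ = 0.2 + 0.7·9 = 6.5; r = 8 − 6.5 = 1.5
x=15: ŷ = 0.2 + 0.7·15 = 10.7; r = 12.2 − 10.7 = 1.5
x=17: ŷ = 0.2 + 0.7·17 = 12.1; r = 9.6 − 12.1 = -2.5
x=23: ŷ = 0.2 + 0.7·23 = 16.3; r = 16.8 − 16.3 = 0.5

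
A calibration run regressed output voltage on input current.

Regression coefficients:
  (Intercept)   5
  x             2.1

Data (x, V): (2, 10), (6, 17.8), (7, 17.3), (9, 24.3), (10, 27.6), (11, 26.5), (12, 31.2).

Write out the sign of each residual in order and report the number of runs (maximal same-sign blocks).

x=2: V̂ = 5 + 2.1·2 = 9.2; e = 10 − 9.2 = 0.8
x=6: V̂ = 5 + 2.1·6 = 17.6; e = 17.8 − 17.6 = 0.2
x=7: V̂ = 5 + 2.1·7 = 19.7; e = 17.3 − 19.7 = -2.4
x=9: V̂ = 5 + 2.1·9 = 23.9; e = 24.3 − 23.9 = 0.4
x=10: V̂ = 5 + 2.1·10 = 26; e = 27.6 − 26 = 1.6
x=11: V̂ = 5 + 2.1·11 = 28.1; e = 26.5 − 28.1 = -1.6
x=12: V̂ = 5 + 2.1·12 = 30.2; e = 31.2 − 30.2 = 1
Signs: + + − + + − +
Runs: +×2, −×1, +×2, −×1, +×1 → 5

5 runs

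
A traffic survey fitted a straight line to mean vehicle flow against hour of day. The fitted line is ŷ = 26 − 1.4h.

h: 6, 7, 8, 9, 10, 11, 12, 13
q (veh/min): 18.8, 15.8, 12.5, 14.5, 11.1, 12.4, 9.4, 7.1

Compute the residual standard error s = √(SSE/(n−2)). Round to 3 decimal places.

h=6: ŷ = 26 − 1.4·6 = 17.6; e = 18.8 − 17.6 = 1.2
h=7: ŷ = 26 − 1.4·7 = 16.2; e = 15.8 − 16.2 = -0.4
h=8: ŷ = 26 − 1.4·8 = 14.8; e = 12.5 − 14.8 = -2.3
h=9: ŷ = 26 − 1.4·9 = 13.4; e = 14.5 − 13.4 = 1.1
h=10: ŷ = 26 − 1.4·10 = 12; e = 11.1 − 12 = -0.9
h=11: ŷ = 26 − 1.4·11 = 10.6; e = 12.4 − 10.6 = 1.8
h=12: ŷ = 26 − 1.4·12 = 9.2; e = 9.4 − 9.2 = 0.2
h=13: ŷ = 26 − 1.4·13 = 7.8; e = 7.1 − 7.8 = -0.7
SSE = 1.44 + 0.16 + 5.29 + 1.21 + 0.81 + 3.24 + 0.04 + 0.49 = 12.68
s = √(12.68/6) = √2.11333 ≈ 1.454

s = 1.454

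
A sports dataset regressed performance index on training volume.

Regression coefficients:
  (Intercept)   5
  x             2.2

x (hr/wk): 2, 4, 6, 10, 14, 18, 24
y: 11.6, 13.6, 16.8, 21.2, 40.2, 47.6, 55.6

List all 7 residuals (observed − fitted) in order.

2.2, -0.2, -1.4, -5.8, 4.4, 3, -2.2

x=2: ŷ = 5 + 2.2·2 = 9.4; e = 11.6 − 9.4 = 2.2
x=4: ŷ = 5 + 2.2·4 = 13.8; e = 13.6 − 13.8 = -0.2
x=6: ŷ = 5 + 2.2·6 = 18.2; e = 16.8 − 18.2 = -1.4
x=10: ŷ = 5 + 2.2·10 = 27; e = 21.2 − 27 = -5.8
x=14: ŷ = 5 + 2.2·14 = 35.8; e = 40.2 − 35.8 = 4.4
x=18: ŷ = 5 + 2.2·18 = 44.6; e = 47.6 − 44.6 = 3
x=24: ŷ = 5 + 2.2·24 = 57.8; e = 55.6 − 57.8 = -2.2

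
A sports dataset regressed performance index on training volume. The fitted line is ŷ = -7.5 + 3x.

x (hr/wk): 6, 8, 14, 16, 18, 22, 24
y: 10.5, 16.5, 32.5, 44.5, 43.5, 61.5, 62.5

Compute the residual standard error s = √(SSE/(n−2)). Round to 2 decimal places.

s = 2.90

x=6: ŷ = -7.5 + 3·6 = 10.5; r = 10.5 − 10.5 = 0
x=8: ŷ = -7.5 + 3·8 = 16.5; r = 16.5 − 16.5 = 0
x=14: ŷ = -7.5 + 3·14 = 34.5; r = 32.5 − 34.5 = -2
x=16: ŷ = -7.5 + 3·16 = 40.5; r = 44.5 − 40.5 = 4
x=18: ŷ = -7.5 + 3·18 = 46.5; r = 43.5 − 46.5 = -3
x=22: ŷ = -7.5 + 3·22 = 58.5; r = 61.5 − 58.5 = 3
x=24: ŷ = -7.5 + 3·24 = 64.5; r = 62.5 − 64.5 = -2
SSE = 0 + 0 + 4 + 16 + 9 + 9 + 4 = 42
s = √(42/5) = √8.4 ≈ 2.90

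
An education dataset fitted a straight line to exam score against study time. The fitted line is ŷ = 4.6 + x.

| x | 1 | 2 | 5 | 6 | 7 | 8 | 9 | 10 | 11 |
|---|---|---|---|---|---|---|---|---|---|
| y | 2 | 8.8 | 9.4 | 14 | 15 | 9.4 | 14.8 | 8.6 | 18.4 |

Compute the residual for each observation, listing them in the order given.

-3.6, 2.2, -0.2, 3.4, 3.4, -3.2, 1.2, -6, 2.8

x=1: ŷ = 4.6 + 1 = 5.6; e = 2 − 5.6 = -3.6
x=2: ŷ = 4.6 + 2 = 6.6; e = 8.8 − 6.6 = 2.2
x=5: ŷ = 4.6 + 5 = 9.6; e = 9.4 − 9.6 = -0.2
x=6: ŷ = 4.6 + 6 = 10.6; e = 14 − 10.6 = 3.4
x=7: ŷ = 4.6 + 7 = 11.6; e = 15 − 11.6 = 3.4
x=8: ŷ = 4.6 + 8 = 12.6; e = 9.4 − 12.6 = -3.2
x=9: ŷ = 4.6 + 9 = 13.6; e = 14.8 − 13.6 = 1.2
x=10: ŷ = 4.6 + 10 = 14.6; e = 8.6 − 14.6 = -6
x=11: ŷ = 4.6 + 11 = 15.6; e = 18.4 − 15.6 = 2.8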